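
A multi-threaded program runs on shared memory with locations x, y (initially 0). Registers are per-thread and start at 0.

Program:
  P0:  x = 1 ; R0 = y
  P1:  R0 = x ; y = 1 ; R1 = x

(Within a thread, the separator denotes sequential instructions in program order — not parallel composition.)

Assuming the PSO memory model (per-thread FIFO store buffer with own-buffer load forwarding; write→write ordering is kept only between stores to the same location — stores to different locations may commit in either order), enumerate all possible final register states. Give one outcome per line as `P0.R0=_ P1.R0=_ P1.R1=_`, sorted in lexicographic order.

P0.R0=0 P1.R0=0 P1.R1=0
P0.R0=0 P1.R0=0 P1.R1=1
P0.R0=0 P1.R0=1 P1.R1=1
P0.R0=1 P1.R0=0 P1.R1=0
P0.R0=1 P1.R0=0 P1.R1=1
P0.R0=1 P1.R0=1 P1.R1=1

outcome vector order: (P0.R0,P1.R0,P1.R1)
|PSO outcomes| = 6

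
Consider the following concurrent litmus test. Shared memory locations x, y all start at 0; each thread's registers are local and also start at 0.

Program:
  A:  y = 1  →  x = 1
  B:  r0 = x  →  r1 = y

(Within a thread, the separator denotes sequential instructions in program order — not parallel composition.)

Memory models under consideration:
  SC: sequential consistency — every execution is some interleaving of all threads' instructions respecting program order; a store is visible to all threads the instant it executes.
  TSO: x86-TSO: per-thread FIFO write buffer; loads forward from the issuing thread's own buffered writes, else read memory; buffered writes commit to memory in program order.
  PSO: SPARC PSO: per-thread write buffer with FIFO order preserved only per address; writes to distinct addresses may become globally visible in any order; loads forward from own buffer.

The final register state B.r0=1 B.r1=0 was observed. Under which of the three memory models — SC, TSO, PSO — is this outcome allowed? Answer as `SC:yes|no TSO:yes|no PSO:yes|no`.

SC:no TSO:no PSO:yes

outcome vector order: (B.r0,B.r1)
under SC → 00; 01; 11
under TSO → 00; 01; 11
under PSO → 00; 01; 10; 11
target 10 ∈ {PSO}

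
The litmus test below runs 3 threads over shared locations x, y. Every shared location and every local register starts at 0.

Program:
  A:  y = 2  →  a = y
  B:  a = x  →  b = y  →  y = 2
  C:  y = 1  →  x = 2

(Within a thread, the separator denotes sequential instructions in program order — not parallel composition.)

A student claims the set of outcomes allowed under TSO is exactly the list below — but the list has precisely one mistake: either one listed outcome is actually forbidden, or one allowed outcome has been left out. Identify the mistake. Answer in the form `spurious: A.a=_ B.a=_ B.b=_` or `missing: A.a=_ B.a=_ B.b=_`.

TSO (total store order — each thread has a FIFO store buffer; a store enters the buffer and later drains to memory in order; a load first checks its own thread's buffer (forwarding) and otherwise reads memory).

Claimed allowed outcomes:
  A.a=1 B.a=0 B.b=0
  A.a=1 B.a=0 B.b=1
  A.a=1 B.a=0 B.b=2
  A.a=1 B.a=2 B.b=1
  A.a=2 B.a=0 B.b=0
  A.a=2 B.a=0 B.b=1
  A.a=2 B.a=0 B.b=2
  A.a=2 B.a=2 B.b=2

outcome vector order: (A.a,B.a,B.b)
TSO (9): 1/0/0, 1/0/1, 1/0/2, 1/2/1, 2/0/0, 2/0/1, 2/0/2, 2/2/1, 2/2/2
TSO∖claimed = {2/2/1}

missing: A.a=2 B.a=2 B.b=1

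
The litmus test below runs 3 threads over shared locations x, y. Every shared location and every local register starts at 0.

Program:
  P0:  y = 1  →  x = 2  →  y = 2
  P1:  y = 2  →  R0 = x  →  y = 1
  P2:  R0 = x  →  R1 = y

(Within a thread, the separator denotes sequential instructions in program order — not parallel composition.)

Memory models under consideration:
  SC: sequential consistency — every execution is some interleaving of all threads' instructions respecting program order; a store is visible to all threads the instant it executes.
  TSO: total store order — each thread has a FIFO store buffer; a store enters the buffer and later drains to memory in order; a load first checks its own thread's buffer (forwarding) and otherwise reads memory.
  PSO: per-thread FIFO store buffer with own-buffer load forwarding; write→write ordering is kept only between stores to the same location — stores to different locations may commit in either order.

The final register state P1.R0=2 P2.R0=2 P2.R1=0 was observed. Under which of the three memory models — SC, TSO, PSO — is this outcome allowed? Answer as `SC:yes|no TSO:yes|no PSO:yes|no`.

SC:no TSO:no PSO:yes

outcome vector order: (P1.R0,P2.R0,P2.R1)
SC: 10 outcomes — {<0 0 0>, <0 0 1>, <0 0 2>, <0 2 1>, <0 2 2>, <2 0 0>, <2 0 1>, <2 0 2>, <2 2 1>, <2 2 2>}
TSO: 10 outcomes — {<0 0 0>, <0 0 1>, <0 0 2>, <0 2 1>, <0 2 2>, <2 0 0>, <2 0 1>, <2 0 2>, <2 2 1>, <2 2 2>}
PSO: 12 outcomes — {<0 0 0>, <0 0 1>, <0 0 2>, <0 2 0>, <0 2 1>, <0 2 2>, <2 0 0>, <2 0 1>, <2 0 2>, <2 2 0>, <2 2 1>, <2 2 2>}
target <2 2 0> ∈ {PSO}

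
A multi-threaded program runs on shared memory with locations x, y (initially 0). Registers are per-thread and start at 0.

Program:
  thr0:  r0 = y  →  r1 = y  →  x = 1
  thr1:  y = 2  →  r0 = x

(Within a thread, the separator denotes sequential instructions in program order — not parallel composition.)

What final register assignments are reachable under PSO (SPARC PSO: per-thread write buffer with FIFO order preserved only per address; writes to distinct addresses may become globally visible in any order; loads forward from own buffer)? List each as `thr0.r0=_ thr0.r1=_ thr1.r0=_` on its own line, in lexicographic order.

outcome vector order: (thr0.r0,thr0.r1,thr1.r0)
|PSO outcomes| = 6

thr0.r0=0 thr0.r1=0 thr1.r0=0
thr0.r0=0 thr0.r1=0 thr1.r0=1
thr0.r0=0 thr0.r1=2 thr1.r0=0
thr0.r0=0 thr0.r1=2 thr1.r0=1
thr0.r0=2 thr0.r1=2 thr1.r0=0
thr0.r0=2 thr0.r1=2 thr1.r0=1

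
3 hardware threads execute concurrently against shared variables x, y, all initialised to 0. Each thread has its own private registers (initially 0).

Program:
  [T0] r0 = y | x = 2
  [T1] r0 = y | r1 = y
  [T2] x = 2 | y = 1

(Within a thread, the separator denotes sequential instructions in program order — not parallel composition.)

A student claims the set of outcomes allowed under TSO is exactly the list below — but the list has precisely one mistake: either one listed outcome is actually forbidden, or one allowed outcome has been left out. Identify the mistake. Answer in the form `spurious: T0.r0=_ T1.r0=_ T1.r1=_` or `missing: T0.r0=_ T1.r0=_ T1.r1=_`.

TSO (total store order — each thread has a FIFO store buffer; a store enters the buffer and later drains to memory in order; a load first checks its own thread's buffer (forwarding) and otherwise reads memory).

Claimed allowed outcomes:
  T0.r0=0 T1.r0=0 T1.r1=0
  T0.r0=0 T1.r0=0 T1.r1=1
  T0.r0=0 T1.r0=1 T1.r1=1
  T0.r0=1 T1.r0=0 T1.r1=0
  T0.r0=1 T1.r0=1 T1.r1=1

missing: T0.r0=1 T1.r0=0 T1.r1=1

outcome vector order: (T0.r0,T1.r0,T1.r1)
TSO: 6 outcomes — {<0 0 0>, <0 0 1>, <0 1 1>, <1 0 0>, <1 0 1>, <1 1 1>}
TSO∖claimed = {<1 0 1>}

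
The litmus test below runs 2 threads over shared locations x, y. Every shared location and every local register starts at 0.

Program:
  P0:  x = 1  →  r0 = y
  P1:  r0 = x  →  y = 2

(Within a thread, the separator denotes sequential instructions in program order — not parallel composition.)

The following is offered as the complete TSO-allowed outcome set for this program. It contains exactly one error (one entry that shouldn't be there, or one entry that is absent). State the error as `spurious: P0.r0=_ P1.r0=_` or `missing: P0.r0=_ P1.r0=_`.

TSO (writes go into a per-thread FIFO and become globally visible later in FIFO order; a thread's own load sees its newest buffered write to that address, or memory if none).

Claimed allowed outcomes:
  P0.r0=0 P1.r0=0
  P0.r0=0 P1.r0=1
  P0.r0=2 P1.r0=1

outcome vector order: (P0.r0,P1.r0)
TSO (4): 00; 01; 20; 21
TSO∖claimed = {20}

missing: P0.r0=2 P1.r0=0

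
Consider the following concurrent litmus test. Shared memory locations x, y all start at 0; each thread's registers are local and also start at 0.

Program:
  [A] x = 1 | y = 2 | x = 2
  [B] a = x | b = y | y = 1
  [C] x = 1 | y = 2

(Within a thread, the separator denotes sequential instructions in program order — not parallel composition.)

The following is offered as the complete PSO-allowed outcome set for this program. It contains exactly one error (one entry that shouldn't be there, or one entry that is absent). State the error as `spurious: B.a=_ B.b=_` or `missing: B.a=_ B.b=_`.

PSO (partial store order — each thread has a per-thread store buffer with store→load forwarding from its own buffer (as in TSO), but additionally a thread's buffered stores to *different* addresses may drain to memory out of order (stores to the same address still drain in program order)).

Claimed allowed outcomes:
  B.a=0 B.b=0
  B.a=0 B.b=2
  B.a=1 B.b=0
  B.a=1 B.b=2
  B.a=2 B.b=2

outcome vector order: (B.a,B.b)
PSO (6): 00 02 10 12 20 22
PSO∖claimed = {20}

missing: B.a=2 B.b=0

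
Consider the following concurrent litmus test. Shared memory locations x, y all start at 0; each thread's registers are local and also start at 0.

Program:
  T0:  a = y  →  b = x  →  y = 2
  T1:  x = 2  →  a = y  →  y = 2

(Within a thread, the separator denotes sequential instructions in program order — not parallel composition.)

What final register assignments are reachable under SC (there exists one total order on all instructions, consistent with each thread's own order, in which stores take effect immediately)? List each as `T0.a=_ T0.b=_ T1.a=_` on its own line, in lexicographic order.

T0.a=0 T0.b=0 T1.a=0
T0.a=0 T0.b=0 T1.a=2
T0.a=0 T0.b=2 T1.a=0
T0.a=0 T0.b=2 T1.a=2
T0.a=2 T0.b=2 T1.a=0

outcome vector order: (T0.a,T0.b,T1.a)
|SC outcomes| = 5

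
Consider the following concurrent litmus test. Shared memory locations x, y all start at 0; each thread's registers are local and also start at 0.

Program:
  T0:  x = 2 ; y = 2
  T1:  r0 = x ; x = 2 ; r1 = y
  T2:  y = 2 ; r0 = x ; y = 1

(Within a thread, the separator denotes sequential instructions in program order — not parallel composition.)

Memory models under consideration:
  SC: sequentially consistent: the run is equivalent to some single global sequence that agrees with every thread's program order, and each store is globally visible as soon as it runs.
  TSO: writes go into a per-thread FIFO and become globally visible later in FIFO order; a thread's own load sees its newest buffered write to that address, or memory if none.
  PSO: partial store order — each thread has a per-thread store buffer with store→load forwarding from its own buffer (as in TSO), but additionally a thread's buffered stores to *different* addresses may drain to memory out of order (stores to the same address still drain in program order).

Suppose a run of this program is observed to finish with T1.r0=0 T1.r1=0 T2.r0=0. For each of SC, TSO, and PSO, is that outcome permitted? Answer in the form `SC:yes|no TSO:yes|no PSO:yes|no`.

outcome vector order: (T1.r0,T1.r1,T2.r0)
[SC] allowed = {0/0/2 0/1/0 0/1/2 0/2/0 0/2/2 2/0/2 2/1/0 2/1/2 2/2/0 2/2/2}
[TSO] allowed = {0/0/0 0/0/2 0/1/0 0/1/2 0/2/0 0/2/2 2/0/0 2/0/2 2/1/0 2/1/2 2/2/0 2/2/2}
[PSO] allowed = {0/0/0 0/0/2 0/1/0 0/1/2 0/2/0 0/2/2 2/0/0 2/0/2 2/1/0 2/1/2 2/2/0 2/2/2}
target 0/0/0 ∈ {TSO,PSO}

SC:no TSO:yes PSO:yes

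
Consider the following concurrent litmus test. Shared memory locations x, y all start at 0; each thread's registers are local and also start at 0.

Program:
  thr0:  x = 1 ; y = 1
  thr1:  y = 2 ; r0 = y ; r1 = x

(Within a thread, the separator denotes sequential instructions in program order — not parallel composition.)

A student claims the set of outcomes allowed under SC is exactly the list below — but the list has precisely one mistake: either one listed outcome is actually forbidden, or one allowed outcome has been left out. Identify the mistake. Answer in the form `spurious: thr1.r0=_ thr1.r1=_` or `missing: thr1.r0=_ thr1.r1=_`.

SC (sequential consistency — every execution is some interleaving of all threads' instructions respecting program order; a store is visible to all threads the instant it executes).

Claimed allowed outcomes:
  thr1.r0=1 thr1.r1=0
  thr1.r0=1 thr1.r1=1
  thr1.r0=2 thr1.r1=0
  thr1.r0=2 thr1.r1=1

spurious: thr1.r0=1 thr1.r1=0

outcome vector order: (thr1.r0,thr1.r1)
SC: 3 outcomes — {11, 20, 21}
claimed∖SC = {10}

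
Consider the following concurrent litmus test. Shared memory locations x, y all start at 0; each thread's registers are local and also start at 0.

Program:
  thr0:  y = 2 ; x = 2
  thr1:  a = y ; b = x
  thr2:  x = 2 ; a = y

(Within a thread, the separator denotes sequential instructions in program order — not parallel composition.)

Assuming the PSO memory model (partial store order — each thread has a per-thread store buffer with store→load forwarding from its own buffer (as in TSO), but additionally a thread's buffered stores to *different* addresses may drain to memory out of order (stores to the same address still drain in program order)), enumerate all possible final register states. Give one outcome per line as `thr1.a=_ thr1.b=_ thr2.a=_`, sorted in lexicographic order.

thr1.a=0 thr1.b=0 thr2.a=0
thr1.a=0 thr1.b=0 thr2.a=2
thr1.a=0 thr1.b=2 thr2.a=0
thr1.a=0 thr1.b=2 thr2.a=2
thr1.a=2 thr1.b=0 thr2.a=0
thr1.a=2 thr1.b=0 thr2.a=2
thr1.a=2 thr1.b=2 thr2.a=0
thr1.a=2 thr1.b=2 thr2.a=2

outcome vector order: (thr1.a,thr1.b,thr2.a)
|PSO outcomes| = 8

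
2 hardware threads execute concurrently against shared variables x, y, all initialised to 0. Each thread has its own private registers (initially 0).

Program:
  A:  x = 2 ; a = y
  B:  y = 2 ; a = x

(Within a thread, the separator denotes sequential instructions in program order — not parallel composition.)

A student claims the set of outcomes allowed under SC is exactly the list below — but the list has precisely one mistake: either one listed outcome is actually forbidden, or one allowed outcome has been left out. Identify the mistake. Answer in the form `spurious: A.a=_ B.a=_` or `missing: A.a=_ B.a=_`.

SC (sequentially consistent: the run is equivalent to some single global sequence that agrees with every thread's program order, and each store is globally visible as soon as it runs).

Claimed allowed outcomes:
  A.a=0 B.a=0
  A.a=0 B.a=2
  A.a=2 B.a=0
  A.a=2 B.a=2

outcome vector order: (A.a,B.a)
SC: 3 outcomes — {(0,2), (2,0), (2,2)}
claimed∖SC = {(0,0)}

spurious: A.a=0 B.a=0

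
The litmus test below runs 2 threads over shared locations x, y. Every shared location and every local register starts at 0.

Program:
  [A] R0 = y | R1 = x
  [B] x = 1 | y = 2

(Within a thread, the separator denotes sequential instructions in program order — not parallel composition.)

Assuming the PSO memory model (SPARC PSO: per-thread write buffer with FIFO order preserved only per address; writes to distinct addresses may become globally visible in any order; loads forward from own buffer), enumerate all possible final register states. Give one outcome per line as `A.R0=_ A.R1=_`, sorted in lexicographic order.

A.R0=0 A.R1=0
A.R0=0 A.R1=1
A.R0=2 A.R1=0
A.R0=2 A.R1=1

outcome vector order: (A.R0,A.R1)
|PSO outcomes| = 4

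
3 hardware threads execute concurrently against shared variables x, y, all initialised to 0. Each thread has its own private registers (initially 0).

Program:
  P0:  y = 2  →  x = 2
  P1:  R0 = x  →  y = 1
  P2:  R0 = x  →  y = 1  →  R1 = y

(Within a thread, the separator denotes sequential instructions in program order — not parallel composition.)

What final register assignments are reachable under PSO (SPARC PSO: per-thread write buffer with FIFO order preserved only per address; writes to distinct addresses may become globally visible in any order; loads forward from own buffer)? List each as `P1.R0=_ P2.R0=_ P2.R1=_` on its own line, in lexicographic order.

P1.R0=0 P2.R0=0 P2.R1=1
P1.R0=0 P2.R0=0 P2.R1=2
P1.R0=0 P2.R0=2 P2.R1=1
P1.R0=0 P2.R0=2 P2.R1=2
P1.R0=2 P2.R0=0 P2.R1=1
P1.R0=2 P2.R0=0 P2.R1=2
P1.R0=2 P2.R0=2 P2.R1=1
P1.R0=2 P2.R0=2 P2.R1=2

outcome vector order: (P1.R0,P2.R0,P2.R1)
|PSO outcomes| = 8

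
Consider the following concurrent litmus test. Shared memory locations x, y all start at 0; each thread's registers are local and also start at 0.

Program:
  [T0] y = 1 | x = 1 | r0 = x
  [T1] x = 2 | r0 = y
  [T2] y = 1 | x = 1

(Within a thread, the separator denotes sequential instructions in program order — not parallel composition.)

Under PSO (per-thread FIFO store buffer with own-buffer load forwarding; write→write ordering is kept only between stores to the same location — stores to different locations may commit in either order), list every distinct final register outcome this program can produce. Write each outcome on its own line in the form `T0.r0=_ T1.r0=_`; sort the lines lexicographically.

outcome vector order: (T0.r0,T1.r0)
|PSO outcomes| = 4

T0.r0=1 T1.r0=0
T0.r0=1 T1.r0=1
T0.r0=2 T1.r0=0
T0.r0=2 T1.r0=1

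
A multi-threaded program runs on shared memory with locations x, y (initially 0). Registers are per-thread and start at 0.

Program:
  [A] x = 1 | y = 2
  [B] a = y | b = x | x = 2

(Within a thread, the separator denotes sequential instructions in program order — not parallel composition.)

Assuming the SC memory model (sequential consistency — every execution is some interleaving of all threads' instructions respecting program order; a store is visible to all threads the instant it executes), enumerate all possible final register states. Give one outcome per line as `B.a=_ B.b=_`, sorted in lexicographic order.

outcome vector order: (B.a,B.b)
|SC outcomes| = 3

B.a=0 B.b=0
B.a=0 B.b=1
B.a=2 B.b=1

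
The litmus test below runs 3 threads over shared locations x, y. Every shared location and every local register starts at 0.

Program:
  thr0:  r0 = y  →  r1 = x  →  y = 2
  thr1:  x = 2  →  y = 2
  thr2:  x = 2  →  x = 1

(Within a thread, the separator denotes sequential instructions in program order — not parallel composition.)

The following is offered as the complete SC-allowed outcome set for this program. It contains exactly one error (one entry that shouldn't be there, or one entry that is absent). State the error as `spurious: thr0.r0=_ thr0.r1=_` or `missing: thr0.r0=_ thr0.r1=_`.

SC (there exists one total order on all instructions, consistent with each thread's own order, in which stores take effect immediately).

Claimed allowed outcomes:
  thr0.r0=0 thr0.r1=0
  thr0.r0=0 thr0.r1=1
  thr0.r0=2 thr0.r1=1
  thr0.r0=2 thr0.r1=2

missing: thr0.r0=0 thr0.r1=2

outcome vector order: (thr0.r0,thr0.r1)
SC (5): 00 01 02 21 22
SC∖claimed = {02}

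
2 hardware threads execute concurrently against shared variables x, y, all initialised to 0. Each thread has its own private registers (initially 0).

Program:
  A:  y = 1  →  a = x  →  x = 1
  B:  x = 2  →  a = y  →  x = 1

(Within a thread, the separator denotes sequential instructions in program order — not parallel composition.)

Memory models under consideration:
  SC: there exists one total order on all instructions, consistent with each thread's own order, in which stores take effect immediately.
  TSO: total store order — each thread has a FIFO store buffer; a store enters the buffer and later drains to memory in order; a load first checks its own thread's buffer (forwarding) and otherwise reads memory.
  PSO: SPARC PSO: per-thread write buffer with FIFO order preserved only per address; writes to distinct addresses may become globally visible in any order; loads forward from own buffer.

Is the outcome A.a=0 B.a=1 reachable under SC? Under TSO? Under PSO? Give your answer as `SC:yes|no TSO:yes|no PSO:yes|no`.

outcome vector order: (A.a,B.a)
under SC → 01, 10, 11, 20, 21
under TSO → 00, 01, 10, 11, 20, 21
under PSO → 00, 01, 10, 11, 20, 21
target 01 ∈ {SC,TSO,PSO}

SC:yes TSO:yes PSO:yes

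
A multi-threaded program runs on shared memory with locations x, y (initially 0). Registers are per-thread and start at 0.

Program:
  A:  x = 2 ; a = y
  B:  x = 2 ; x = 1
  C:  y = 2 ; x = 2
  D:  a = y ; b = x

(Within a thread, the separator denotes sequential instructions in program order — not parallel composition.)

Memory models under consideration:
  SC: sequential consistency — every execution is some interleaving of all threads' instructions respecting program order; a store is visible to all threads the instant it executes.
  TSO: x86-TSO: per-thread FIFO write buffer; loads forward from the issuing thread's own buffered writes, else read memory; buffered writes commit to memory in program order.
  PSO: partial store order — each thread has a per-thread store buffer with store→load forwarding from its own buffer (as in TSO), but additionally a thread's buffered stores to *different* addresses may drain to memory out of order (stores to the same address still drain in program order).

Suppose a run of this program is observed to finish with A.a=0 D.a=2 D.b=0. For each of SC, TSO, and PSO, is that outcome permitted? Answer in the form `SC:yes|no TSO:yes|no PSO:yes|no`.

outcome vector order: (A.a,D.a,D.b)
SC: 11 outcomes — {(0,0,0), (0,0,1), (0,0,2), (0,2,1), (0,2,2), (2,0,0), (2,0,1), (2,0,2), (2,2,0), (2,2,1), (2,2,2)}
TSO: 12 outcomes — {(0,0,0), (0,0,1), (0,0,2), (0,2,0), (0,2,1), (0,2,2), (2,0,0), (2,0,1), (2,0,2), (2,2,0), (2,2,1), (2,2,2)}
PSO: 12 outcomes — {(0,0,0), (0,0,1), (0,0,2), (0,2,0), (0,2,1), (0,2,2), (2,0,0), (2,0,1), (2,0,2), (2,2,0), (2,2,1), (2,2,2)}
target (0,2,0) ∈ {TSO,PSO}

SC:no TSO:yes PSO:yes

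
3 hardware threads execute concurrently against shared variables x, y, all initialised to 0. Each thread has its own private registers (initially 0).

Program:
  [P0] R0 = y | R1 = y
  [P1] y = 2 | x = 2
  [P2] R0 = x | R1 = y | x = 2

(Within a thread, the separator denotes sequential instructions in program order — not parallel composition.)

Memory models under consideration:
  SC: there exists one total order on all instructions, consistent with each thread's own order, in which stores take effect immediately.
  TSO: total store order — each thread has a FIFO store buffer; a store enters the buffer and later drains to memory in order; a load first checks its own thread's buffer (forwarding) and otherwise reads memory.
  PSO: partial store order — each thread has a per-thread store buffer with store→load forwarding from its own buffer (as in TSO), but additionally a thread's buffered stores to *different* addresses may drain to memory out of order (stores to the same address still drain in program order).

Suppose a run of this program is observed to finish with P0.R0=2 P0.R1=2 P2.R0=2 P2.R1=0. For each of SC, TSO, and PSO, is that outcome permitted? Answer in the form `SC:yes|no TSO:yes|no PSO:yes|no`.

SC:no TSO:no PSO:yes

outcome vector order: (P0.R0,P0.R1,P2.R0,P2.R1)
SC (9): (0,0,0,0), (0,0,0,2), (0,0,2,2), (0,2,0,0), (0,2,0,2), (0,2,2,2), (2,2,0,0), (2,2,0,2), (2,2,2,2)
TSO (9): (0,0,0,0), (0,0,0,2), (0,0,2,2), (0,2,0,0), (0,2,0,2), (0,2,2,2), (2,2,0,0), (2,2,0,2), (2,2,2,2)
PSO (12): (0,0,0,0), (0,0,0,2), (0,0,2,0), (0,0,2,2), (0,2,0,0), (0,2,0,2), (0,2,2,0), (0,2,2,2), (2,2,0,0), (2,2,0,2), (2,2,2,0), (2,2,2,2)
target (2,2,2,0) ∈ {PSO}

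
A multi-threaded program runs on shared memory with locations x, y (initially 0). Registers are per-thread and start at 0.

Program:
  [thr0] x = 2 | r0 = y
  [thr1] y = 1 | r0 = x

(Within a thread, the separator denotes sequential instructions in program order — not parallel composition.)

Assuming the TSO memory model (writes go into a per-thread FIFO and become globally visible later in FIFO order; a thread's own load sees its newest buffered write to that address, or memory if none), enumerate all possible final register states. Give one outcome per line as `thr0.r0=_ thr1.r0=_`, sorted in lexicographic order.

thr0.r0=0 thr1.r0=0
thr0.r0=0 thr1.r0=2
thr0.r0=1 thr1.r0=0
thr0.r0=1 thr1.r0=2

outcome vector order: (thr0.r0,thr1.r0)
|TSO outcomes| = 4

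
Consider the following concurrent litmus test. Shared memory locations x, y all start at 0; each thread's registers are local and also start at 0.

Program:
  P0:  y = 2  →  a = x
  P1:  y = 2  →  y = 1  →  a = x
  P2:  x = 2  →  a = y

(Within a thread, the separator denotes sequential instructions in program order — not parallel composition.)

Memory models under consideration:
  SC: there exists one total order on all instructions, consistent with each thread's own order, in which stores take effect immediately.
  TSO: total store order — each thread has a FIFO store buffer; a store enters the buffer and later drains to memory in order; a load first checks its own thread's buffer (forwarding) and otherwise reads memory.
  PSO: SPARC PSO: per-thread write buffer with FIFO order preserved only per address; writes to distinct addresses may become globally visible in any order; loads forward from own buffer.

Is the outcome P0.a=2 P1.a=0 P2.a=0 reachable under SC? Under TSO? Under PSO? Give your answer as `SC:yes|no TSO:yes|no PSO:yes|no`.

outcome vector order: (P0.a,P1.a,P2.a)
SC (9): 001 002 021 022 201 202 220 221 222
TSO (12): 000 001 002 020 021 022 200 201 202 220 221 222
PSO (12): 000 001 002 020 021 022 200 201 202 220 221 222
target 200 ∈ {TSO,PSO}

SC:no TSO:yes PSO:yes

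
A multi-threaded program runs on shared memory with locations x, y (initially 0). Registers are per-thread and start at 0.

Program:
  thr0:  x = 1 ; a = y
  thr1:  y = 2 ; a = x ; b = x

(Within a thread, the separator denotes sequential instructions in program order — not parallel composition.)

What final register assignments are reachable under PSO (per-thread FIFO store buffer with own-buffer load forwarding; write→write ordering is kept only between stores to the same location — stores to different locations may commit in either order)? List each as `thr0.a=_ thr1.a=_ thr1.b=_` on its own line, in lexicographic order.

thr0.a=0 thr1.a=0 thr1.b=0
thr0.a=0 thr1.a=0 thr1.b=1
thr0.a=0 thr1.a=1 thr1.b=1
thr0.a=2 thr1.a=0 thr1.b=0
thr0.a=2 thr1.a=0 thr1.b=1
thr0.a=2 thr1.a=1 thr1.b=1

outcome vector order: (thr0.a,thr1.a,thr1.b)
|PSO outcomes| = 6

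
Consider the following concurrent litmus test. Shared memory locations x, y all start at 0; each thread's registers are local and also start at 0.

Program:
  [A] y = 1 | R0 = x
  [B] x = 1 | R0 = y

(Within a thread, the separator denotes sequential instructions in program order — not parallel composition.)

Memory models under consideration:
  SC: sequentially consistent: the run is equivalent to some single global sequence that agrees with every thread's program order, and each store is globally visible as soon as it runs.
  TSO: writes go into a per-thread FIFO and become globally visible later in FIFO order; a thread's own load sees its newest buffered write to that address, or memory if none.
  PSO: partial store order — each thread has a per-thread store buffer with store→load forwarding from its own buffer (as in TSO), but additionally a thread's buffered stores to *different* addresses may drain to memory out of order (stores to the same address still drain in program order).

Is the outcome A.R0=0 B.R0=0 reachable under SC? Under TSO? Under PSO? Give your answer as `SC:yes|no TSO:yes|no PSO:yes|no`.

outcome vector order: (A.R0,B.R0)
SC: 3 outcomes — {<0 1> <1 0> <1 1>}
TSO: 4 outcomes — {<0 0> <0 1> <1 0> <1 1>}
PSO: 4 outcomes — {<0 0> <0 1> <1 0> <1 1>}
target <0 0> ∈ {TSO,PSO}

SC:no TSO:yes PSO:yes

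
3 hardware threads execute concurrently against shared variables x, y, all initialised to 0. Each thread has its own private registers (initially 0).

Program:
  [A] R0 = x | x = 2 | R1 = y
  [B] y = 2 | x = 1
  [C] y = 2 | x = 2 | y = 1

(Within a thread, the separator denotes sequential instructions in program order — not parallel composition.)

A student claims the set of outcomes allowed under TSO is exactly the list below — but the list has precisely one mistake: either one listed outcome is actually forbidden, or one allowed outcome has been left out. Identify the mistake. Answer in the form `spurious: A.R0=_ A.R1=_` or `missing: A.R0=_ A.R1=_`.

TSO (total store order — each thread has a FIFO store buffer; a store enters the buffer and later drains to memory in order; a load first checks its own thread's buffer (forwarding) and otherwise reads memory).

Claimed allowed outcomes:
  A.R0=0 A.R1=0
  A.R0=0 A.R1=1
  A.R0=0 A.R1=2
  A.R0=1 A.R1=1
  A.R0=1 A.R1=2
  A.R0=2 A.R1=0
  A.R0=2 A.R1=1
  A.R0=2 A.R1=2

outcome vector order: (A.R0,A.R1)
[TSO] allowed = {<0 0> <0 1> <0 2> <1 1> <1 2> <2 1> <2 2>}
claimed∖TSO = {<2 0>}

spurious: A.R0=2 A.R1=0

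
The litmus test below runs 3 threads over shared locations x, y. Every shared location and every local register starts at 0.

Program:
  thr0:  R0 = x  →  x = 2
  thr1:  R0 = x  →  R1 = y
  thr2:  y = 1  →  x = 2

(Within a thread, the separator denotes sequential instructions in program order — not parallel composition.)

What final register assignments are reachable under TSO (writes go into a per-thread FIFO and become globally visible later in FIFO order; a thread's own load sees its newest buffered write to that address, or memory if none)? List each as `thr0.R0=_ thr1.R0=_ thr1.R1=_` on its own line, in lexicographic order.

thr0.R0=0 thr1.R0=0 thr1.R1=0
thr0.R0=0 thr1.R0=0 thr1.R1=1
thr0.R0=0 thr1.R0=2 thr1.R1=0
thr0.R0=0 thr1.R0=2 thr1.R1=1
thr0.R0=2 thr1.R0=0 thr1.R1=0
thr0.R0=2 thr1.R0=0 thr1.R1=1
thr0.R0=2 thr1.R0=2 thr1.R1=1

outcome vector order: (thr0.R0,thr1.R0,thr1.R1)
|TSO outcomes| = 7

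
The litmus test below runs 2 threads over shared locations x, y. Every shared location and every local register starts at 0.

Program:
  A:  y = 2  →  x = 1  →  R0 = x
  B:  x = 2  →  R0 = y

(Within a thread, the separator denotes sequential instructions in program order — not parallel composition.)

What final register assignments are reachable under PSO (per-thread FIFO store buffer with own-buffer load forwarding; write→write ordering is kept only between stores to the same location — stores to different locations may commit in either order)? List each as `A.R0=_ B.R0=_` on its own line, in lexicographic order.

outcome vector order: (A.R0,B.R0)
|PSO outcomes| = 4

A.R0=1 B.R0=0
A.R0=1 B.R0=2
A.R0=2 B.R0=0
A.R0=2 B.R0=2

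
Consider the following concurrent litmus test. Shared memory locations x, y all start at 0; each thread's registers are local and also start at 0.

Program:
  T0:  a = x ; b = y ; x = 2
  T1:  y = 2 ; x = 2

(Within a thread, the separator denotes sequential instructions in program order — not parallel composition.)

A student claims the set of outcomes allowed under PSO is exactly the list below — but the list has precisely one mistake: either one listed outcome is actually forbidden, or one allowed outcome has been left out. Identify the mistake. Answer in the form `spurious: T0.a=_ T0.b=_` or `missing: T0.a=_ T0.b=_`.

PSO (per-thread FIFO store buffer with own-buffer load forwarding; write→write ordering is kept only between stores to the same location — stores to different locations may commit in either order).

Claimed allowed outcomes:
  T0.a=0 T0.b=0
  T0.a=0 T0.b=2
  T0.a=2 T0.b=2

missing: T0.a=2 T0.b=0

outcome vector order: (T0.a,T0.b)
PSO: 4 outcomes — {0/0; 0/2; 2/0; 2/2}
PSO∖claimed = {2/0}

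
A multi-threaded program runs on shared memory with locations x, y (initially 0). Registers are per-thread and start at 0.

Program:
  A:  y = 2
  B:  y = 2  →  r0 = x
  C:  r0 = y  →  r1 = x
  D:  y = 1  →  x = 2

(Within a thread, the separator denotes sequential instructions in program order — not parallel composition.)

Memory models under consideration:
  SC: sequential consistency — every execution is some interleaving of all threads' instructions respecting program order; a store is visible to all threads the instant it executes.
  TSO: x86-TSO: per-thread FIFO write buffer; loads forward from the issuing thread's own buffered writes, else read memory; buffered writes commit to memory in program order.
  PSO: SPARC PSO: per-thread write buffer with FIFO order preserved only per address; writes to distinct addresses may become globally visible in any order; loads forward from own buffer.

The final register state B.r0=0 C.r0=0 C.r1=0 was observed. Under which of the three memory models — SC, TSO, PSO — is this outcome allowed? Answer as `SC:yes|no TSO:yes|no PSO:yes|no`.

SC:yes TSO:yes PSO:yes

outcome vector order: (B.r0,C.r0,C.r1)
SC (12): (0,0,0), (0,0,2), (0,1,0), (0,1,2), (0,2,0), (0,2,2), (2,0,0), (2,0,2), (2,1,0), (2,1,2), (2,2,0), (2,2,2)
TSO (12): (0,0,0), (0,0,2), (0,1,0), (0,1,2), (0,2,0), (0,2,2), (2,0,0), (2,0,2), (2,1,0), (2,1,2), (2,2,0), (2,2,2)
PSO (12): (0,0,0), (0,0,2), (0,1,0), (0,1,2), (0,2,0), (0,2,2), (2,0,0), (2,0,2), (2,1,0), (2,1,2), (2,2,0), (2,2,2)
target (0,0,0) ∈ {SC,TSO,PSO}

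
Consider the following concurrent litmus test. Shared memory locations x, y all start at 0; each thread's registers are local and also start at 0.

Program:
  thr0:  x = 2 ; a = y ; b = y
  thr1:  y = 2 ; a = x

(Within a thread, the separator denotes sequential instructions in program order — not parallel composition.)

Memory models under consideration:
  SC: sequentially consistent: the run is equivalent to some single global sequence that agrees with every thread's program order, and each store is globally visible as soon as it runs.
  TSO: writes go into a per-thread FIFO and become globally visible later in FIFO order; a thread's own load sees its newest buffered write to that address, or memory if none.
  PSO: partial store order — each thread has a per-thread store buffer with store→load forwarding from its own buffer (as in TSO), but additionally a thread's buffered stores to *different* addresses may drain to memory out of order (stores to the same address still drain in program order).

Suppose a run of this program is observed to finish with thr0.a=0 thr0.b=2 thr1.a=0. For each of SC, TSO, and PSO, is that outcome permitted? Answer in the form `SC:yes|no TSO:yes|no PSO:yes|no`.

outcome vector order: (thr0.a,thr0.b,thr1.a)
[SC] allowed = {0/0/2, 0/2/2, 2/2/0, 2/2/2}
[TSO] allowed = {0/0/0, 0/0/2, 0/2/0, 0/2/2, 2/2/0, 2/2/2}
[PSO] allowed = {0/0/0, 0/0/2, 0/2/0, 0/2/2, 2/2/0, 2/2/2}
target 0/2/0 ∈ {TSO,PSO}

SC:no TSO:yes PSO:yes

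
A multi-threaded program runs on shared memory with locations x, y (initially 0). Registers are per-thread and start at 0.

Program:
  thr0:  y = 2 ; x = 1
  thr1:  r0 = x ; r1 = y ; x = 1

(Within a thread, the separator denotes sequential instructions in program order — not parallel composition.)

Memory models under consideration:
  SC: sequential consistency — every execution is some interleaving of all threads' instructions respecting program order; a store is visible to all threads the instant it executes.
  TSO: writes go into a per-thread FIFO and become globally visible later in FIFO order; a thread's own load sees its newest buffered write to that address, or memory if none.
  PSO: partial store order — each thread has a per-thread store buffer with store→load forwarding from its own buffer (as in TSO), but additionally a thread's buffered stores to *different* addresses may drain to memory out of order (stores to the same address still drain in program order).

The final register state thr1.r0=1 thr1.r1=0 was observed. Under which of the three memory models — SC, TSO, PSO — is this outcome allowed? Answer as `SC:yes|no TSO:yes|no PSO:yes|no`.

SC:no TSO:no PSO:yes

outcome vector order: (thr1.r0,thr1.r1)
[SC] allowed = {00 02 12}
[TSO] allowed = {00 02 12}
[PSO] allowed = {00 02 10 12}
target 10 ∈ {PSO}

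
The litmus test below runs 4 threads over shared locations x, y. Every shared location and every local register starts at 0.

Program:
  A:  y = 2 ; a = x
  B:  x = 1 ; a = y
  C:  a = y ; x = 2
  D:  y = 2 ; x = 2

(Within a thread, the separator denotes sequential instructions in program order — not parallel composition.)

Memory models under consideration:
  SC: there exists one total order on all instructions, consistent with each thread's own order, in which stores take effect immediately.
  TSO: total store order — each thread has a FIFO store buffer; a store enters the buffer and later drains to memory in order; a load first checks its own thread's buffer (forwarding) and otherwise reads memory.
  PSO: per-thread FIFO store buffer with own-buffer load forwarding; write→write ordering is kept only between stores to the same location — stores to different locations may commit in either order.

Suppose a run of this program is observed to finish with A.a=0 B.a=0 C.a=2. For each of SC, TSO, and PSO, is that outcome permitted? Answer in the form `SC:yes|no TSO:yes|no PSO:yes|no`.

SC:no TSO:yes PSO:yes

outcome vector order: (A.a,B.a,C.a)
SC: 10 outcomes — {020; 022; 100; 102; 120; 122; 200; 202; 220; 222}
TSO: 12 outcomes — {000; 002; 020; 022; 100; 102; 120; 122; 200; 202; 220; 222}
PSO: 12 outcomes — {000; 002; 020; 022; 100; 102; 120; 122; 200; 202; 220; 222}
target 002 ∈ {TSO,PSO}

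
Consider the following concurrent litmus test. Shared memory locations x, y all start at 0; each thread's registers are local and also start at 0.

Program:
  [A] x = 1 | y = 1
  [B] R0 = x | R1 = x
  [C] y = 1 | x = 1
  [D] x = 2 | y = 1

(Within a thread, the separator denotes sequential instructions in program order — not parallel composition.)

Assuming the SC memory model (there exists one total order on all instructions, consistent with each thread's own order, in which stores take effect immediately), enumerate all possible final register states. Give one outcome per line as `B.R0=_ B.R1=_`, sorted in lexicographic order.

outcome vector order: (B.R0,B.R1)
|SC outcomes| = 7

B.R0=0 B.R1=0
B.R0=0 B.R1=1
B.R0=0 B.R1=2
B.R0=1 B.R1=1
B.R0=1 B.R1=2
B.R0=2 B.R1=1
B.R0=2 B.R1=2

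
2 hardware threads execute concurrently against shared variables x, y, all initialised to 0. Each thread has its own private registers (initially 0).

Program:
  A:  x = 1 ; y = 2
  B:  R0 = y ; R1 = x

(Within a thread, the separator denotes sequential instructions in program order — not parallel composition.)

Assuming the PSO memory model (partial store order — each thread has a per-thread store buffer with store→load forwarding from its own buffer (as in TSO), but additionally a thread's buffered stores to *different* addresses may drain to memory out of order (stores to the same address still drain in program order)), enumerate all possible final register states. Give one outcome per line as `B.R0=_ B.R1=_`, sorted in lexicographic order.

outcome vector order: (B.R0,B.R1)
|PSO outcomes| = 4

B.R0=0 B.R1=0
B.R0=0 B.R1=1
B.R0=2 B.R1=0
B.R0=2 B.R1=1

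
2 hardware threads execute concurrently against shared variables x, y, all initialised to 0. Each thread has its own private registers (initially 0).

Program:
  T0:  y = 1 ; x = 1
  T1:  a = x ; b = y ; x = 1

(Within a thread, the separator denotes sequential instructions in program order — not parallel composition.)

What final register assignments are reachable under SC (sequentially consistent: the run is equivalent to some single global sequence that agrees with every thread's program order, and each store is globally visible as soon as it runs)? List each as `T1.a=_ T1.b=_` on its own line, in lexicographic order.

T1.a=0 T1.b=0
T1.a=0 T1.b=1
T1.a=1 T1.b=1

outcome vector order: (T1.a,T1.b)
|SC outcomes| = 3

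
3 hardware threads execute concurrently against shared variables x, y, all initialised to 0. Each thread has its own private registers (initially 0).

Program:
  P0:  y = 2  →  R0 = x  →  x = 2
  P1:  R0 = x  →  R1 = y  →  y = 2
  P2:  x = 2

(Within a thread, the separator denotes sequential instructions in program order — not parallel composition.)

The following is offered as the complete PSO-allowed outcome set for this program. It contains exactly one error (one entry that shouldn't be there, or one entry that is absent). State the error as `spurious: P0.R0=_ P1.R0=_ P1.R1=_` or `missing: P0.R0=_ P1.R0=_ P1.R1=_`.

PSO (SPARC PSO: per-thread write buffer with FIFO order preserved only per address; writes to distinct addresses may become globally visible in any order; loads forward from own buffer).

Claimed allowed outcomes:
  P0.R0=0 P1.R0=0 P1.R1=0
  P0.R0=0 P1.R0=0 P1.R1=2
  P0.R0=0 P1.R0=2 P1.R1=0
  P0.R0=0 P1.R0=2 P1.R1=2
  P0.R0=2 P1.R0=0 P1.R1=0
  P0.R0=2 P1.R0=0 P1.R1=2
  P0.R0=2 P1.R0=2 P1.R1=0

outcome vector order: (P0.R0,P1.R0,P1.R1)
[PSO] allowed = {000 002 020 022 200 202 220 222}
PSO∖claimed = {222}

missing: P0.R0=2 P1.R0=2 P1.R1=2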